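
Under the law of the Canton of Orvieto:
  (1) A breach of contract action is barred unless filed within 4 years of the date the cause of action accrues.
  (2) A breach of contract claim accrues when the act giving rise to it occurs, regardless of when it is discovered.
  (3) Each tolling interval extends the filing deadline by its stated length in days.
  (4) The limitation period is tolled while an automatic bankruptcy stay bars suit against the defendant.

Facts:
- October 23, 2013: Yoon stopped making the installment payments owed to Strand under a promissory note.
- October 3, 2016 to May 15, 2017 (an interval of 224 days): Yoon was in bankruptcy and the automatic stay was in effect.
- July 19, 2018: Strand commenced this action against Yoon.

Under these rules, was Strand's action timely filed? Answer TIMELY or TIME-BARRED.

TIME-BARRED

The limitation period began to run on October 23, 2013.
Adding the 4 years base period to October 23, 2013 gives a deadline of October 23, 2017, before any tolling.
Because the automatic bankruptcy stay ran from October 3, 2016 to May 15, 2017, the deadline is extended by 224 days to June 4, 2018.
The July 19, 2018 filing falls after the June 4, 2018 deadline; the claim is time-barred.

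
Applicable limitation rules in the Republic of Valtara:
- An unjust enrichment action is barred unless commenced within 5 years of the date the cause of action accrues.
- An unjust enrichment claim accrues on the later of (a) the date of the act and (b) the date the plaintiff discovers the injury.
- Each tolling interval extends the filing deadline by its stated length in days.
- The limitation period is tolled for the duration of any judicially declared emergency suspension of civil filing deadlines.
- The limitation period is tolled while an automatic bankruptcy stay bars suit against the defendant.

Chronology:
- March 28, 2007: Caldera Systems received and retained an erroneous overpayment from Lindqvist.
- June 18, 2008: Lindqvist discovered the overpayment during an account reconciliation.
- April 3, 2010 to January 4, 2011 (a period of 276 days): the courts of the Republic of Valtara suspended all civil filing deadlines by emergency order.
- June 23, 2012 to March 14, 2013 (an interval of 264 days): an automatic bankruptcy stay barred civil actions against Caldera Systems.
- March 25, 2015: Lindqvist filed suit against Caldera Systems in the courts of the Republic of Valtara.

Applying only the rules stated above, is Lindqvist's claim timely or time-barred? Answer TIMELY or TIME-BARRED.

TIME-BARRED

Taking the later of the act (March 28, 2007) and discovery (June 18, 2008), the claim accrued on June 18, 2008.
Adding the 5 years base period to June 18, 2008 gives a deadline of June 18, 2013, before any tolling.
The period was tolled for 276 days by the emergency suspension of filing deadlines (April 3, 2010 to January 4, 2011), pushing the deadline to March 21, 2014.
The automatic bankruptcy stay from June 23, 2012 to March 14, 2013 tolled the period for 264 days, extending the deadline to December 10, 2014.
Filing on March 25, 2015 missed the December 10, 2014 deadline — the action is time-barred.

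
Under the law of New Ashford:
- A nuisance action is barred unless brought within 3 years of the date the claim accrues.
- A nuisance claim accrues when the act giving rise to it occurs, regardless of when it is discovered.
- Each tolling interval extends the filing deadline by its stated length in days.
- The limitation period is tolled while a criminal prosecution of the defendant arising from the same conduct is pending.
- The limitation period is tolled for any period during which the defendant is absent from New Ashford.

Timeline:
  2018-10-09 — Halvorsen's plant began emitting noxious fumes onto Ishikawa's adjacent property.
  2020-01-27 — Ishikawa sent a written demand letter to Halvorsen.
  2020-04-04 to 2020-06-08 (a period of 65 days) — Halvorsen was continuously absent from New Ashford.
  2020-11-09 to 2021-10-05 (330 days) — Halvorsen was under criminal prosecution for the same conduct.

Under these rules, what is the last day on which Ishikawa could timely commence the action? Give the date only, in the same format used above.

2022-11-08

The claim accrued on 2018-10-09, when the wrongful act occurred.
The untolled deadline — 3 years after 2018-10-09 — is 2021-10-09.
The period was tolled for 65 days by the defendant's absence from the jurisdiction (2020-04-04 to 2020-06-08), pushing the deadline to 2021-12-13.
The pending criminal prosecution from 2020-11-09 to 2021-10-05 tolled the period for 330 days, extending the deadline to 2022-11-08.
Nothing else in the chronology tolls or restarts the period.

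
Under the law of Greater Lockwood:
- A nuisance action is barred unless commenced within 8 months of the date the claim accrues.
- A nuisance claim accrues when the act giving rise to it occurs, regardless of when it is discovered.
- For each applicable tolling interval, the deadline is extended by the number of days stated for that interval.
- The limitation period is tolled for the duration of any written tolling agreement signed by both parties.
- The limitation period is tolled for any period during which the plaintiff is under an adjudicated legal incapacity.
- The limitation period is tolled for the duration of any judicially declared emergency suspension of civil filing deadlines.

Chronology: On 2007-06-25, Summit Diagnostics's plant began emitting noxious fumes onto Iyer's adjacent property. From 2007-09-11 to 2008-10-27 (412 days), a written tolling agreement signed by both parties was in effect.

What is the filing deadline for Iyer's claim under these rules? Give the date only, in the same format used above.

2009-04-12

The claim accrued on 2007-06-25, when the wrongful act occurred.
Adding the 8 months base period to 2007-06-25 gives a deadline of 2008-02-25, before any tolling.
The period was tolled for 412 days by the written tolling agreement (2007-09-11 to 2008-10-27), pushing the deadline to 2009-04-12.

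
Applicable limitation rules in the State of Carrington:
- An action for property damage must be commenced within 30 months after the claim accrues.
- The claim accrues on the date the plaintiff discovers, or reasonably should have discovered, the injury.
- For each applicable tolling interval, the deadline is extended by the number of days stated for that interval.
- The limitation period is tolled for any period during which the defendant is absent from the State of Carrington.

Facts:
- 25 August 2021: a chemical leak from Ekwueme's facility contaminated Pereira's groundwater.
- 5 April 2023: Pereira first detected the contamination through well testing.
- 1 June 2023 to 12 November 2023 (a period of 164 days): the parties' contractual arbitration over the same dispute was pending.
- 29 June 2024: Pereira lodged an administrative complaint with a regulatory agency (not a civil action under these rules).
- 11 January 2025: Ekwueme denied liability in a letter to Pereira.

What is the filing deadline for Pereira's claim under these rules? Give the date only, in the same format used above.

5 October 2025

Under the discovery rule, the claim accrued on 5 April 2023, when Pereira discovered the injury — not on the 25 August 2021 date of the underlying act.
Adding the 30 months base period to 5 April 2023 gives a deadline of 5 October 2025, before any tolling.
Although a pending arbitration ran from 1 June 2023 to 12 November 2023, the stated rules do not make that a tolling event, so it is disregarded.
The other events in the timeline have no effect on the limitation period under the stated rules.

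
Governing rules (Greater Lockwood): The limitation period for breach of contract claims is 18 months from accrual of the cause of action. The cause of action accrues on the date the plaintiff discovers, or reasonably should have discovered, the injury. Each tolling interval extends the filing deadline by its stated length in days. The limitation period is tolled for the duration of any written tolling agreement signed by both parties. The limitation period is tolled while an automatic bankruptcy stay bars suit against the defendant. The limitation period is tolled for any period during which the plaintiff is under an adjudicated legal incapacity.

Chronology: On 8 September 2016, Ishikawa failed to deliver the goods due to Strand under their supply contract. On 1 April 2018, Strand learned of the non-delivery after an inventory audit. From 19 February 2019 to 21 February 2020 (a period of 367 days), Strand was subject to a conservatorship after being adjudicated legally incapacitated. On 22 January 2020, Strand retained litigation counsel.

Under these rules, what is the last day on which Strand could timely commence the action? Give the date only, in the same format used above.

Under the discovery rule, the claim accrued on 1 April 2018, when Strand discovered the injury — not on the 8 September 2016 date of the underlying act.
The untolled deadline — 18 months after 1 April 2018 — is 1 October 2019.
The plaintiff's legal incapacity from 19 February 2019 to 21 February 2020 tolled the period for 367 days, extending the deadline to 2 October 2020.
The other events in the timeline have no effect on the limitation period under the stated rules.

2 October 2020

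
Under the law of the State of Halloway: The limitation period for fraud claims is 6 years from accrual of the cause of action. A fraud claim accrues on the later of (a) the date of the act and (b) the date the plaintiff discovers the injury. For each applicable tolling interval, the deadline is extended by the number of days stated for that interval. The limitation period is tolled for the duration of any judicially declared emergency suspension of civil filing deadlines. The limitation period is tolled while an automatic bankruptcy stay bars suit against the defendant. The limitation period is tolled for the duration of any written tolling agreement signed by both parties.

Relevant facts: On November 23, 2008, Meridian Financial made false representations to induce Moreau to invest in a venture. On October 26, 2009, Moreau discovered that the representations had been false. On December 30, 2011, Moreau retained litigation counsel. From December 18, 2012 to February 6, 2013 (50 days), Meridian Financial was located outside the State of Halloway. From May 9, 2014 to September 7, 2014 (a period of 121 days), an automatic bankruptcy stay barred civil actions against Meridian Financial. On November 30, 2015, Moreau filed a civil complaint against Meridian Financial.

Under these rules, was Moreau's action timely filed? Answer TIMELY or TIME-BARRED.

TIMELY

The claim accrued on October 26, 2009 — the later of the November 23, 2008 act and the October 26, 2009 discovery.
6 years from October 26, 2009 is October 26, 2015.
The automatic bankruptcy stay from May 9, 2014 to September 7, 2014 tolled the period for 121 days, extending the deadline to February 24, 2016.
No stated provision tolls the period for the defendant's absence, so the interval from December 18, 2012 to February 6, 2013 has no effect on the deadline.
None of the other events listed affects the running of the period under the stated rules.
Filing on November 30, 2015 beat the February 24, 2016 deadline — the action is timely.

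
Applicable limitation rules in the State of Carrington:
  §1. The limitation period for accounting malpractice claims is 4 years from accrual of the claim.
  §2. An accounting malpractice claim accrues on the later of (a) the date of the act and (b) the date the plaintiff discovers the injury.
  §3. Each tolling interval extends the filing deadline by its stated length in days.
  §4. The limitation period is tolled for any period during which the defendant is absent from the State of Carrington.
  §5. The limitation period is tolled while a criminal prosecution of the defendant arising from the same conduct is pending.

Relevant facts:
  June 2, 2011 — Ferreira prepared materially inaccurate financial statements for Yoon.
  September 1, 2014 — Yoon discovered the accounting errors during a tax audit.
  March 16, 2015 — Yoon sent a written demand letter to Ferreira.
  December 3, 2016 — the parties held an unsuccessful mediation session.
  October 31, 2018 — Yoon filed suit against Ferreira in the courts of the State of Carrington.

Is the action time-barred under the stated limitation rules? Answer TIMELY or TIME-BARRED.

The claim accrued on September 1, 2014 — the later of the June 2, 2011 act and the September 1, 2014 discovery.
Adding the 4 years base period to September 1, 2014 gives a deadline of September 1, 2018, before any tolling.
None of the other events listed affects the running of the period under the stated rules.
Yoon filed on October 31, 2018, after the September 1, 2018 deadline, so the action is time-barred.

TIME-BARRED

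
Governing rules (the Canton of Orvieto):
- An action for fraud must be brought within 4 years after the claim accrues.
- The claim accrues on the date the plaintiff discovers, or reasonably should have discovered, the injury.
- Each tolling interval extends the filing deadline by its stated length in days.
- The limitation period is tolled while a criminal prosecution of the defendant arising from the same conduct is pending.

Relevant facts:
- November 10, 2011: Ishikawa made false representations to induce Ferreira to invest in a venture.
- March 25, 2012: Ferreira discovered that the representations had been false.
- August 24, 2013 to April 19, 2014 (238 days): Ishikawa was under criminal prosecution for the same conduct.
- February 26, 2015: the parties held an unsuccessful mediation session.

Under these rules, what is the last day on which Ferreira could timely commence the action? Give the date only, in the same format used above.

Under the discovery rule, the claim accrued on March 25, 2012, when Ferreira discovered the injury — not on the November 10, 2011 date of the underlying act.
The untolled deadline — 4 years after March 25, 2012 — is March 25, 2016.
The period was tolled for 238 days by the pending criminal prosecution (August 24, 2013 to April 19, 2014), pushing the deadline to November 18, 2016.
None of the other events listed affects the running of the period under the stated rules.

November 18, 2016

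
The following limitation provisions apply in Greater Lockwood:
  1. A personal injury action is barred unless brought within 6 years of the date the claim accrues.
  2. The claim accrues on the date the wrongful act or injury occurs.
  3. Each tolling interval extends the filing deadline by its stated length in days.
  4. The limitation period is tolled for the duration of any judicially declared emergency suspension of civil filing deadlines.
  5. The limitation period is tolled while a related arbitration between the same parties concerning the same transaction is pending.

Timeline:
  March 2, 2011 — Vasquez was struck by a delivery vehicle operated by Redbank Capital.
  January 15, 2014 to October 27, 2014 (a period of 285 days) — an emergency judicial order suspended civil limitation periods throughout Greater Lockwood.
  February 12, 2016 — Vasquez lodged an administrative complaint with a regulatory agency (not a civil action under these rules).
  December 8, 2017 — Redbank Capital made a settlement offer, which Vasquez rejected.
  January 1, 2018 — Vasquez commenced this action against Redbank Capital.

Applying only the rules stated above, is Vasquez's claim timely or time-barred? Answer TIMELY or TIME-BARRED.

The claim accrued on March 2, 2011, when the wrongful act occurred.
6 years from March 2, 2011 is March 2, 2017.
The period was tolled for 285 days by the emergency suspension of filing deadlines (January 15, 2014 to October 27, 2014), pushing the deadline to December 12, 2017.
Nothing else in the chronology tolls or restarts the period.
The January 1, 2018 filing falls after the December 12, 2017 deadline; the claim is time-barred.

TIME-BARRED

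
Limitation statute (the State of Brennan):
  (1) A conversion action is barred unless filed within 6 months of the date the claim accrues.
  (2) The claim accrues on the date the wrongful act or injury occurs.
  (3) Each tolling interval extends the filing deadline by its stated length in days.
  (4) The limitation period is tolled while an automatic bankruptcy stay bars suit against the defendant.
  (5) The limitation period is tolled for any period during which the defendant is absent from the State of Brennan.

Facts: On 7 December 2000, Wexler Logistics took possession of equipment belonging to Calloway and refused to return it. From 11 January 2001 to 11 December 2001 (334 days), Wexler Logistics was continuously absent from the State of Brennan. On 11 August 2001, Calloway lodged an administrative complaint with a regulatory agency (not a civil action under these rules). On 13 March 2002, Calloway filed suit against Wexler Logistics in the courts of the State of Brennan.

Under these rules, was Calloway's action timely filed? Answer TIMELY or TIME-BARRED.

The limitation period began to run on 7 December 2000.
Adding the 6 months base period to 7 December 2000 gives a deadline of 7 June 2001, before any tolling.
The period was tolled for 334 days by the defendant's absence from the jurisdiction (11 January 2001 to 11 December 2001), pushing the deadline to 7 May 2002.
None of the other events listed affects the running of the period under the stated rules.
Filing on 13 March 2002 beat the 7 May 2002 deadline — the action is timely.

TIMELY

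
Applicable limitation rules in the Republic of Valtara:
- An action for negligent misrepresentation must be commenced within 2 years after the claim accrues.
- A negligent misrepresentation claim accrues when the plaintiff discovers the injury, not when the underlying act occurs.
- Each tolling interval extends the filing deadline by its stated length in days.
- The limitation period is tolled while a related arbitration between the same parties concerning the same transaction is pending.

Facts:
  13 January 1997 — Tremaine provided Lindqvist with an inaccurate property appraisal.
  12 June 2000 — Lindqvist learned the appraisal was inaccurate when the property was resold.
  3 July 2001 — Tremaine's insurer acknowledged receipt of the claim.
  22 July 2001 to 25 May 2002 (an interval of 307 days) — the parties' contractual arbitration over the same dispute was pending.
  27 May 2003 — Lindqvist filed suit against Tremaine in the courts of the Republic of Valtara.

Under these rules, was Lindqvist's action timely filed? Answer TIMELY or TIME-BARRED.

The claim did not accrue until Lindqvist discovered the injury on 12 June 2000; the 13 January 1997 act date does not start the clock under the stated rule.
The untolled deadline — 2 years after 12 June 2000 — is 12 June 2002.
The period was tolled for 307 days by the pending related arbitration (22 July 2001 to 25 May 2002), pushing the deadline to 15 April 2003.
None of the other events listed affects the running of the period under the stated rules.
Filing on 27 May 2003 missed the 15 April 2003 deadline — the action is time-barred.

TIME-BARRED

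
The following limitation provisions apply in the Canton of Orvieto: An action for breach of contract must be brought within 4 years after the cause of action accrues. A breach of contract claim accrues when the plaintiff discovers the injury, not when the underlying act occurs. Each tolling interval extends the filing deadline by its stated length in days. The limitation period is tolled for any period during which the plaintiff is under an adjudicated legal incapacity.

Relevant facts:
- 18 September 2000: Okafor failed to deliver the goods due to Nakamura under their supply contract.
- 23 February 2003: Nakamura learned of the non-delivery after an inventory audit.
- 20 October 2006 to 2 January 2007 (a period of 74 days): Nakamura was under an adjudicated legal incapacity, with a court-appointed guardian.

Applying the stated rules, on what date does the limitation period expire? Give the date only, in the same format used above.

8 May 2007

Accrual is tied to discovery, so the period began on 23 February 2003 rather than on 18 September 2000 when the act occurred.
Adding the 4 years base period to 23 February 2003 gives a deadline of 23 February 2007, before any tolling.
Because the plaintiff's legal incapacity ran from 20 October 2006 to 2 January 2007, the deadline is extended by 74 days to 8 May 2007.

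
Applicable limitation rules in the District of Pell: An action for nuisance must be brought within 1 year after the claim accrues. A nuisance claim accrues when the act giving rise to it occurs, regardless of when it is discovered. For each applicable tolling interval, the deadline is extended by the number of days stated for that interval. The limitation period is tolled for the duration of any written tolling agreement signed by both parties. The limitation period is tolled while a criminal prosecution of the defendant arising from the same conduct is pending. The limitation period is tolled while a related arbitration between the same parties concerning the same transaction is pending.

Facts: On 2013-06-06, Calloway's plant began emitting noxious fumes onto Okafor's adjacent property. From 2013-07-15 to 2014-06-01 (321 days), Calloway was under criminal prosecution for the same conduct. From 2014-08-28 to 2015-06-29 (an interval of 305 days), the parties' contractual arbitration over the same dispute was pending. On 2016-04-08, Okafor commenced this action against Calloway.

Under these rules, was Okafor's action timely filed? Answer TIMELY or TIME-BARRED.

TIME-BARRED

The claim accrued on 2013-06-06, the date of the act.
Adding the 1 year base period to 2013-06-06 gives a deadline of 2014-06-06, before any tolling.
The pending criminal prosecution from 2013-07-15 to 2014-06-01 tolled the period for 321 days, extending the deadline to 2015-04-23.
The pending related arbitration from 2014-08-28 to 2015-06-29 tolled the period for 305 days, extending the deadline to 2016-02-22.
Okafor filed on 2016-04-08, after the 2016-02-22 deadline, so the action is time-barred.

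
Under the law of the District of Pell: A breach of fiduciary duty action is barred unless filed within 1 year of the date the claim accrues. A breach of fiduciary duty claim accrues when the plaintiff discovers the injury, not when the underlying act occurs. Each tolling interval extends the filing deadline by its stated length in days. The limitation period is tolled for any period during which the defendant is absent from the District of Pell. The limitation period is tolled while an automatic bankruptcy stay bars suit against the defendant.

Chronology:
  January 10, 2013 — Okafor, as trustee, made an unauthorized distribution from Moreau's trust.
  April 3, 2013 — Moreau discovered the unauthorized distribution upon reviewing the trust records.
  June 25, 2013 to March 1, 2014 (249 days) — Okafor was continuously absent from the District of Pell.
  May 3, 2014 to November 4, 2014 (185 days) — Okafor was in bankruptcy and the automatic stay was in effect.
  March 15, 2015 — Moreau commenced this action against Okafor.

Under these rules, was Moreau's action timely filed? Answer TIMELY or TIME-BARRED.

Accrual is tied to discovery, so the period began on April 3, 2013 rather than on January 10, 2013 when the act occurred.
Adding the 1 year base period to April 3, 2013 gives a deadline of April 3, 2014, before any tolling.
The defendant's absence from the jurisdiction from June 25, 2013 to March 1, 2014 tolled the period for 249 days, extending the deadline to December 8, 2014.
Because the automatic bankruptcy stay ran from May 3, 2014 to November 4, 2014, the deadline is extended by 185 days to June 11, 2015.
The March 15, 2015 filing precedes the June 11, 2015 deadline; the claim is timely.

TIMELY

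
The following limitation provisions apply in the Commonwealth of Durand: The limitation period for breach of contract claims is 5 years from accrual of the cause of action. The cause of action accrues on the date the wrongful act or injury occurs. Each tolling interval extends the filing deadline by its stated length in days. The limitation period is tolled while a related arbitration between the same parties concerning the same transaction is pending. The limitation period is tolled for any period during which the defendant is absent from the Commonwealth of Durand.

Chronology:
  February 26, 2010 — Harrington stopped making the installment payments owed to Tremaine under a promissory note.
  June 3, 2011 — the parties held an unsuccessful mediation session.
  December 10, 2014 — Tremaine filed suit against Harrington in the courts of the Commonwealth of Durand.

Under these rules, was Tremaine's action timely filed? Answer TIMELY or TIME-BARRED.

TIMELY

The claim accrued on February 26, 2010, when the wrongful act occurred.
5 years from February 26, 2010 is February 26, 2015.
Nothing else in the chronology tolls or restarts the period.
The December 10, 2014 filing precedes the February 26, 2015 deadline; the claim is timely.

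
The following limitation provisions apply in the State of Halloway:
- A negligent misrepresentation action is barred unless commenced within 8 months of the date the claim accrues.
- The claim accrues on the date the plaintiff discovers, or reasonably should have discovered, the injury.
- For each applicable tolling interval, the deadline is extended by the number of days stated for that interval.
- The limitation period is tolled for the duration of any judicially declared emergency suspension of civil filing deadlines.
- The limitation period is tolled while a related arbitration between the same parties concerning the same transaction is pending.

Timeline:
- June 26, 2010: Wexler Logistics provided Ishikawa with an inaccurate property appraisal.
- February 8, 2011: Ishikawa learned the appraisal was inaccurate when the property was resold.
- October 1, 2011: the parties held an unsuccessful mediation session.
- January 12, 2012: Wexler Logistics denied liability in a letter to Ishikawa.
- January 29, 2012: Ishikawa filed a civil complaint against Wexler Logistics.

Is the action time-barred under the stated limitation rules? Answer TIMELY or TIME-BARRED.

TIME-BARRED

The claim did not accrue until Ishikawa discovered the injury on February 8, 2011; the June 26, 2010 act date does not start the clock under the stated rule.
The untolled deadline — 8 months after February 8, 2011 — is October 8, 2011.
Nothing else in the chronology tolls or restarts the period.
Ishikawa filed on January 29, 2012, after the October 8, 2011 deadline, so the action is time-barred.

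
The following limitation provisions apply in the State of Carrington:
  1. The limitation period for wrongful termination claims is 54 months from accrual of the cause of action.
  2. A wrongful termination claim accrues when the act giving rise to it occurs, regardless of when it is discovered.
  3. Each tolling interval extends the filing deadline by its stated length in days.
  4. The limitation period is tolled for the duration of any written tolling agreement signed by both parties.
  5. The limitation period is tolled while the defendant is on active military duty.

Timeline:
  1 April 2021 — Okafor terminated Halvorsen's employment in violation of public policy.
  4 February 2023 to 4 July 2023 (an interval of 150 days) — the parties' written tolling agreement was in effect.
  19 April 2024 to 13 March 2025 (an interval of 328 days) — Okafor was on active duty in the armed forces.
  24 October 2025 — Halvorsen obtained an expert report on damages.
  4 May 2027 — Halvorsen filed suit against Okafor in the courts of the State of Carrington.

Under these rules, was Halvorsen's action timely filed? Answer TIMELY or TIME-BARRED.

TIME-BARRED

The limitation period began to run on 1 April 2021.
Adding the 54 months base period to 1 April 2021 gives a deadline of 1 October 2025, before any tolling.
The period was tolled for 150 days by the written tolling agreement (4 February 2023 to 4 July 2023), pushing the deadline to 28 February 2026.
Because the defendant's active military service ran from 19 April 2024 to 13 March 2025, the deadline is extended by 328 days to 22 January 2027.
The other events in the timeline have no effect on the limitation period under the stated rules.
Halvorsen filed on 4 May 2027, after the 22 January 2027 deadline, so the action is time-barred.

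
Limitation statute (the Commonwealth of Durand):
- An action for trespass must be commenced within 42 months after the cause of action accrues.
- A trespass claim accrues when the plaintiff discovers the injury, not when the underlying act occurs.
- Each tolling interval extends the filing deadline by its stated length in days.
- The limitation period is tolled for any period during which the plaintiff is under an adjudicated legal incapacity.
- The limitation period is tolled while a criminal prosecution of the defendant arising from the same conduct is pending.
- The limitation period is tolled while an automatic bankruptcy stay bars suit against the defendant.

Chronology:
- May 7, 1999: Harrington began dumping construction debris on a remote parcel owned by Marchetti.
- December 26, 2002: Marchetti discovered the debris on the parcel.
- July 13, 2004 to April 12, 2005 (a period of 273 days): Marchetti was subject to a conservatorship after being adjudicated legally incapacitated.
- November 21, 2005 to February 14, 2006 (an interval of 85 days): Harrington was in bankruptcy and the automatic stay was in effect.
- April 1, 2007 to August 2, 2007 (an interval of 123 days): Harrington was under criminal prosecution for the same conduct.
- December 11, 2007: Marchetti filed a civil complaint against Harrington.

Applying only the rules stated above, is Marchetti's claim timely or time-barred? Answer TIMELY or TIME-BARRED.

Accrual is tied to discovery, so the period began on December 26, 2002 rather than on May 7, 1999 when the act occurred.
The untolled deadline — 42 months after December 26, 2002 — is June 26, 2006.
Because the plaintiff's legal incapacity ran from July 13, 2004 to April 12, 2005, the deadline is extended by 273 days to March 26, 2007.
Because the automatic bankruptcy stay ran from November 21, 2005 to February 14, 2006, the deadline is extended by 85 days to June 19, 2007.
Because the pending criminal prosecution ran from April 1, 2007 to August 2, 2007, the deadline is extended by 123 days to October 20, 2007.
The December 11, 2007 filing falls after the October 20, 2007 deadline; the claim is time-barred.

TIME-BARRED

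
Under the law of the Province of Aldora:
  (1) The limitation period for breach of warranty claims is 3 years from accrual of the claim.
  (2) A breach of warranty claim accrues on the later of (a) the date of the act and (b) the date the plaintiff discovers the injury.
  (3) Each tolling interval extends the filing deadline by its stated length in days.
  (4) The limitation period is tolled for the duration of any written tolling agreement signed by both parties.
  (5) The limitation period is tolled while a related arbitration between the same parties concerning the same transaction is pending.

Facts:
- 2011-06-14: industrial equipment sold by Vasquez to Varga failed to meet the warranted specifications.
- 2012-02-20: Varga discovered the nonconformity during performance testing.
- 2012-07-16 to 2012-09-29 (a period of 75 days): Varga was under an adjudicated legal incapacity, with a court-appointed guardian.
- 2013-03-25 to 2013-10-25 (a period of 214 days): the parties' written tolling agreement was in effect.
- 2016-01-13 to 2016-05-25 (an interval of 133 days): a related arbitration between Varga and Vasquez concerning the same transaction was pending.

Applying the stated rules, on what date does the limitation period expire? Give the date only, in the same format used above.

The claim accrued on 2012-02-20 — the later of the 2011-06-14 act and the 2012-02-20 discovery.
Adding the 3 years base period to 2012-02-20 gives a deadline of 2015-02-20, before any tolling.
The period was tolled for 214 days by the written tolling agreement (2013-03-25 to 2013-10-25), pushing the deadline to 2015-09-22.
The pending related arbitration from 2016-01-13 to 2016-05-25 began after the period had already run on 2015-09-22, so it has no tolling effect.
Although the plaintiff's incapacity ran from 2012-07-16 to 2012-09-29, the stated rules do not make that a tolling event, so it is disregarded.

2015-09-22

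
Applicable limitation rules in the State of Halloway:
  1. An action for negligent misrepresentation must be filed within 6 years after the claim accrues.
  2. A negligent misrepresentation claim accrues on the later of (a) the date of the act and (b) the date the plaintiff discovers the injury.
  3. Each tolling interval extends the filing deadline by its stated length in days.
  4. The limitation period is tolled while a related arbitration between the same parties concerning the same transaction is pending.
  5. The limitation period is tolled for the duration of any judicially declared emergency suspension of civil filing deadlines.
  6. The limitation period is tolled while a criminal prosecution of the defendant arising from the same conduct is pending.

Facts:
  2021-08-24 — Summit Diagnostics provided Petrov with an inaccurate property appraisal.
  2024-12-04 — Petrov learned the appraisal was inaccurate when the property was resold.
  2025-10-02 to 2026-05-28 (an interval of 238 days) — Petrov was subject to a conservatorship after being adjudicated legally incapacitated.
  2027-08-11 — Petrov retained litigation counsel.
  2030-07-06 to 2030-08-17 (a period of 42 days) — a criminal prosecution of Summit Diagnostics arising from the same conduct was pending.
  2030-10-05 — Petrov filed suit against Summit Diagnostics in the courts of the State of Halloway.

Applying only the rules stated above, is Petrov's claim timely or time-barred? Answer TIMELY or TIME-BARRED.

TIMELY

Taking the later of the act (2021-08-24) and discovery (2024-12-04), the claim accrued on 2024-12-04.
6 years from 2024-12-04 is 2030-12-04.
The pending criminal prosecution from 2030-07-06 to 2030-08-17 tolled the period for 42 days, extending the deadline to 2031-01-15.
The plaintiff's legal incapacity from 2025-10-02 to 2026-05-28 does not toll the period, because no stated rule makes the plaintiff's incapacity a tolling event.
None of the other events listed affects the running of the period under the stated rules.
The 2030-10-05 filing precedes the 2031-01-15 deadline; the claim is timely.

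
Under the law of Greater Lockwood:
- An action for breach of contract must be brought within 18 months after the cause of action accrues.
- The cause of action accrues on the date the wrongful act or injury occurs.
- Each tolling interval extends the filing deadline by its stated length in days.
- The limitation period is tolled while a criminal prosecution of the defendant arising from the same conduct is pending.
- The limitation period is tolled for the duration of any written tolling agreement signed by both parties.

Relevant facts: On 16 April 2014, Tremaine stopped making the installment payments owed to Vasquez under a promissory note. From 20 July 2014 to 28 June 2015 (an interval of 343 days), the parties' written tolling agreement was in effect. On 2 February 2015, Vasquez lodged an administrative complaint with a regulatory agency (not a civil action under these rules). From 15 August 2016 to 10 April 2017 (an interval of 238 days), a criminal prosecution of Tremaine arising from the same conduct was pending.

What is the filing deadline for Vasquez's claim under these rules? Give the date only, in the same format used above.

The limitation period began to run on 16 April 2014.
Adding the 18 months base period to 16 April 2014 gives a deadline of 16 October 2015, before any tolling.
The period was tolled for 343 days by the written tolling agreement (20 July 2014 to 28 June 2015), pushing the deadline to 23 September 2016.
The period was tolled for 238 days by the pending criminal prosecution (15 August 2016 to 10 April 2017), pushing the deadline to 19 May 2017.
The other events in the timeline have no effect on the limitation period under the stated rules.

19 May 2017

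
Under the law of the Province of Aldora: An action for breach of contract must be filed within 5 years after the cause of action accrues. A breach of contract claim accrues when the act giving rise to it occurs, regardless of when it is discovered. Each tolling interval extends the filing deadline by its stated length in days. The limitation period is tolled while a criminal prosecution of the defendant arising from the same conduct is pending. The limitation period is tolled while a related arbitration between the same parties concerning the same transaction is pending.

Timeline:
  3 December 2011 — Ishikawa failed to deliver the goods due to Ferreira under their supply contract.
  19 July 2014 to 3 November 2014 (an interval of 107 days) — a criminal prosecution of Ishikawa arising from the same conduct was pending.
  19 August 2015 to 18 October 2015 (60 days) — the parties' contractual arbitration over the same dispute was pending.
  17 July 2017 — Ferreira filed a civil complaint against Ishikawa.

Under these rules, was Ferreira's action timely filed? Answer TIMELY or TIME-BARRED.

The cause of action accrued on 3 December 2011, the date of the act.
The untolled deadline — 5 years after 3 December 2011 — is 3 December 2016.
The pending criminal prosecution from 19 July 2014 to 3 November 2014 tolled the period for 107 days, extending the deadline to 20 March 2017.
Because the pending related arbitration ran from 19 August 2015 to 18 October 2015, the deadline is extended by 60 days to 19 May 2017.
Ferreira filed on 17 July 2017, after the 19 May 2017 deadline, so the action is time-barred.

TIME-BARRED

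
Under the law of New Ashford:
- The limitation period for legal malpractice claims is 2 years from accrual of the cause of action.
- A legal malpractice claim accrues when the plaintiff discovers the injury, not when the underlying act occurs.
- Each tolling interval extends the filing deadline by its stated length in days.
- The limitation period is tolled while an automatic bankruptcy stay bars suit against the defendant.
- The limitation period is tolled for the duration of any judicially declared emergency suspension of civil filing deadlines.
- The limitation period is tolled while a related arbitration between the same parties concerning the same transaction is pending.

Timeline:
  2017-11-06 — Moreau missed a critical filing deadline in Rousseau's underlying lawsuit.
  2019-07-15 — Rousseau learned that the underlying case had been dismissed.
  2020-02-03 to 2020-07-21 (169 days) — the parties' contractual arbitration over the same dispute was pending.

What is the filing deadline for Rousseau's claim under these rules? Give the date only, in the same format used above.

2021-12-31

Accrual is tied to discovery, so the period began on 2019-07-15 rather than on 2017-11-06 when the act occurred.
Adding the 2 years base period to 2019-07-15 gives a deadline of 2021-07-15, before any tolling.
The period was tolled for 169 days by the pending related arbitration (2020-02-03 to 2020-07-21), pushing the deadline to 2021-12-31.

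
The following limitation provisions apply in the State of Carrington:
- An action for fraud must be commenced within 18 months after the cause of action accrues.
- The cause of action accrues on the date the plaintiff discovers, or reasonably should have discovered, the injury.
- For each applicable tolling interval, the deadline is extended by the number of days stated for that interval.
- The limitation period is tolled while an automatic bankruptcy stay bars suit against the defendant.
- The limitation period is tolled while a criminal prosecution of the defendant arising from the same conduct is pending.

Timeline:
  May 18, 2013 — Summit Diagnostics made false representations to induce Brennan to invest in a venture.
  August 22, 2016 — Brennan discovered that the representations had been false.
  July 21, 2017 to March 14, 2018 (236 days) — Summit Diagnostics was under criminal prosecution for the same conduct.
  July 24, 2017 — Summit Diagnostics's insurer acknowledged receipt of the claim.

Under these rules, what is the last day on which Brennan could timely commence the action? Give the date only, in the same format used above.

October 16, 2018

Under the discovery rule, the claim accrued on August 22, 2016, when Brennan discovered the injury — not on the May 18, 2013 date of the underlying act.
18 months from August 22, 2016 is February 22, 2018.
Because the pending criminal prosecution ran from July 21, 2017 to March 14, 2018, the deadline is extended by 236 days to October 16, 2018.
The other events in the timeline have no effect on the limitation period under the stated rules.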